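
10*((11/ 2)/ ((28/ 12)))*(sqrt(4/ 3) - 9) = -1485/ 7 + 110*sqrt(3)/ 7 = -184.92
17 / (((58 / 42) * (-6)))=-119 / 58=-2.05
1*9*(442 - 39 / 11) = 43407 / 11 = 3946.09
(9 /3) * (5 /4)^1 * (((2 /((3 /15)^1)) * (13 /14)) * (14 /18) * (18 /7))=975 /14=69.64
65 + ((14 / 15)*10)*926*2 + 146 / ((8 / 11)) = 210613 / 12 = 17551.08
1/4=0.25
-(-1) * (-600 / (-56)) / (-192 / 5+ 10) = -375 / 994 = -0.38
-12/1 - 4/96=-289/24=-12.04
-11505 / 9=-1278.33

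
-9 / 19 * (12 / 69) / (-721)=36 / 315077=0.00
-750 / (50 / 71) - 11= -1076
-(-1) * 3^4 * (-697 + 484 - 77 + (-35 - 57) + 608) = 18306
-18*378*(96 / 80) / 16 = -5103 / 10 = -510.30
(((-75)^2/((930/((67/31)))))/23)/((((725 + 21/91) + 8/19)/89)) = 552322875/7923306616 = 0.07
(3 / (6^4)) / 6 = 1 / 2592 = 0.00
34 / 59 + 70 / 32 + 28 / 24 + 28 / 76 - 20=-844847 / 53808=-15.70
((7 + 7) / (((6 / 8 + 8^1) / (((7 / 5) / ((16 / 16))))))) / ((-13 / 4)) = -224 / 325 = -0.69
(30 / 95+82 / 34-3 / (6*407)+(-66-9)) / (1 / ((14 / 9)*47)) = -694641059 / 131461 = -5284.01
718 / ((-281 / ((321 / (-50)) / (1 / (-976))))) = -112473264 / 7025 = -16010.43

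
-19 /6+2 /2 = -13 /6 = -2.17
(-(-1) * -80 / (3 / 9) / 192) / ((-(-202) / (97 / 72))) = -485 / 58176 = -0.01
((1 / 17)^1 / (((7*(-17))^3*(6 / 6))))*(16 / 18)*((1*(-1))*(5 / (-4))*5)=-50 / 257829327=-0.00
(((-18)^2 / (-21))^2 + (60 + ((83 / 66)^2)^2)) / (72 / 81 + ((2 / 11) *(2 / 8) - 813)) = -279432502273 / 755027840952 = -0.37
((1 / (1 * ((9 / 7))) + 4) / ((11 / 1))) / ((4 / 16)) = 172 / 99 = 1.74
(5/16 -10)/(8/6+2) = -93/32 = -2.91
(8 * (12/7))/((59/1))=0.23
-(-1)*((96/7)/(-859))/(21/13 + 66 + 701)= -0.00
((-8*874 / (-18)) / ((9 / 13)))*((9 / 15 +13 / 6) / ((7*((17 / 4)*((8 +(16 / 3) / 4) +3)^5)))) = 0.00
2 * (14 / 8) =7 / 2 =3.50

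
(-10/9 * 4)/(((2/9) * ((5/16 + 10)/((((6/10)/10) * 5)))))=-0.58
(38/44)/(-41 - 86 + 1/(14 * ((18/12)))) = -399/58652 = -0.01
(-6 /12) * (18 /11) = -9 /11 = -0.82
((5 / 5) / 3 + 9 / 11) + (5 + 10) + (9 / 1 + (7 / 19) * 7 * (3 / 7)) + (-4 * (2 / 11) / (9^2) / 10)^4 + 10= 271352386542542989 / 7484183625661875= 36.26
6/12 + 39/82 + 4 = 204/41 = 4.98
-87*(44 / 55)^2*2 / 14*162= -225504 / 175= -1288.59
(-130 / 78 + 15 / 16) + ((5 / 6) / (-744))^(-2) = 956509333 / 1200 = 797091.11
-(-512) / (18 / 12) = 1024 / 3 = 341.33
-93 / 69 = -31 / 23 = -1.35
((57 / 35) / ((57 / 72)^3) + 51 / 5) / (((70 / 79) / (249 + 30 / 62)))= 52040427057 / 13708975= 3796.08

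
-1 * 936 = -936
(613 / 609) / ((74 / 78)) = 7969 / 7511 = 1.06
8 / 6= 4 / 3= 1.33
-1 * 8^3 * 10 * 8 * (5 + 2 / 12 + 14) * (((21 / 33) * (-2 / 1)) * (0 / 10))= 0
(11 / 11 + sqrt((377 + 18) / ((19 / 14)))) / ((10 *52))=1 / 520 + sqrt(105070) / 9880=0.03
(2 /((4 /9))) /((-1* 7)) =-9 /14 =-0.64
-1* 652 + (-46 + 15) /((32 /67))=-22941 /32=-716.91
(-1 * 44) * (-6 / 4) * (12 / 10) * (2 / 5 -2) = -126.72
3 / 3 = 1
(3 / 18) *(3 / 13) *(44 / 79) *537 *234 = 212652 / 79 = 2691.80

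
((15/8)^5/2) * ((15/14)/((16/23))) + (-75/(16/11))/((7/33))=-3306450825/14680064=-225.23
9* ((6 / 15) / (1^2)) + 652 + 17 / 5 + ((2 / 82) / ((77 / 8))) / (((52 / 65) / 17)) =2080633 / 3157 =659.05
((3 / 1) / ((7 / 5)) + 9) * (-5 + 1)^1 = -312 / 7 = -44.57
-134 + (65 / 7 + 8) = -817 / 7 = -116.71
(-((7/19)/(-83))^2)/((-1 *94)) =49/233771326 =0.00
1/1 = 1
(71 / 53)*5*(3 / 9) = 355 / 159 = 2.23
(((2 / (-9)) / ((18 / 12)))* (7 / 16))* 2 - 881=-47581 / 54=-881.13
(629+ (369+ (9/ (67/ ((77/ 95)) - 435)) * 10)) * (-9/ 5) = -24361929/ 13565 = -1795.94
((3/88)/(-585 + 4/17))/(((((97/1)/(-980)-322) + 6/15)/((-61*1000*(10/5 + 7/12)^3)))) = -11130662375/58403931696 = -0.19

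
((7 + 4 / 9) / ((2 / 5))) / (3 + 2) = 67 / 18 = 3.72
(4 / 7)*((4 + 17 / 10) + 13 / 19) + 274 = 184636 / 665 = 277.65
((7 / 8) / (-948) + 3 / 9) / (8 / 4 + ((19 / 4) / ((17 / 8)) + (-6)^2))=42857 / 5187456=0.01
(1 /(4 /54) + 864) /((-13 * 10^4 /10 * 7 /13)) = -351 /2800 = -0.13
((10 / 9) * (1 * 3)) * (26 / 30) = 26 / 9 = 2.89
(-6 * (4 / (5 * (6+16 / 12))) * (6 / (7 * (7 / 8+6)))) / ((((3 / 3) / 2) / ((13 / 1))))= -44928 / 21175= -2.12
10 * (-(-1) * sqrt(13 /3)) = 10 * sqrt(39) /3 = 20.82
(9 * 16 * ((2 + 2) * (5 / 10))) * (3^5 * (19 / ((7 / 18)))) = 23934528 / 7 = 3419218.29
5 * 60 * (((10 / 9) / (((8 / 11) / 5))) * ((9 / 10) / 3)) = 1375 / 2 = 687.50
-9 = -9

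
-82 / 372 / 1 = -41 / 186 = -0.22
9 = 9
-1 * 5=-5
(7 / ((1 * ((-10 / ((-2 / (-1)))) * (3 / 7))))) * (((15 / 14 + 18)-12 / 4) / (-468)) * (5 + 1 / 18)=245 / 432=0.57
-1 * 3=-3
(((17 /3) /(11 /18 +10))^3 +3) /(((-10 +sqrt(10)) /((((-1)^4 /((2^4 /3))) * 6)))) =-21964821 /55742968 - 21964821 * sqrt(10) /557429680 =-0.52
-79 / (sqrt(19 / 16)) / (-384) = 79 *sqrt(19) / 1824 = 0.19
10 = 10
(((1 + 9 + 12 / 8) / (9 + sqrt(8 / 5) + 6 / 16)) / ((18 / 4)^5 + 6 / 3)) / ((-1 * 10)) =-110400 / 1632287269 + 23552 * sqrt(10) / 8161436345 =-0.00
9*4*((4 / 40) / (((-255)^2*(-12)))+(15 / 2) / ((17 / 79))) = 271957499 / 216750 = 1254.71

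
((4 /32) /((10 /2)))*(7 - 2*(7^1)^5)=-33607 /40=-840.18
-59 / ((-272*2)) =59 / 544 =0.11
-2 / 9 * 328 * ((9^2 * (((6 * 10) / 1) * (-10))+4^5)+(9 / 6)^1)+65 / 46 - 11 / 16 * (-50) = 5742491713 / 1656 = 3467688.23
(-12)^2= 144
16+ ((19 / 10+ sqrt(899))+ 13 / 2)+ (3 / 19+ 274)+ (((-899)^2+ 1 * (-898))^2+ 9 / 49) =sqrt(899)+ 3033841014271537 / 4655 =651738134137.72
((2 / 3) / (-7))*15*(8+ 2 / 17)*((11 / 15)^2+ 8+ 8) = -342332 / 1785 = -191.78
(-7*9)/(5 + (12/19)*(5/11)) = -13167/1105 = -11.92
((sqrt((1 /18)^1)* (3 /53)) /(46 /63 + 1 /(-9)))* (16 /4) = 42* sqrt(2) /689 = 0.09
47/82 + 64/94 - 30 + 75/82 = -27.83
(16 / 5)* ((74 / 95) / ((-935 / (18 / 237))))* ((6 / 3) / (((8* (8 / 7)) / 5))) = -1554 / 7017175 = -0.00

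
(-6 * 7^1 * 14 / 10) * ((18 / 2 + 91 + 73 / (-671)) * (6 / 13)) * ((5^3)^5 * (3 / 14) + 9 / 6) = -773199646173447192 / 43615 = -17727837812070.32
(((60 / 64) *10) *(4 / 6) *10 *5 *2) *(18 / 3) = 3750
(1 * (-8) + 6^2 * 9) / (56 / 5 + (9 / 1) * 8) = 395 / 104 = 3.80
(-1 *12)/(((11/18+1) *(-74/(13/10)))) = 702/5365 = 0.13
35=35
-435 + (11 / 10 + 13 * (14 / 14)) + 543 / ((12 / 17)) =6967 / 20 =348.35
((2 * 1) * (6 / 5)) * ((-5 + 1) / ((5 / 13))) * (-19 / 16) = 741 / 25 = 29.64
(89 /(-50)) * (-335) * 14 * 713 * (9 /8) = 267851997 /40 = 6696299.92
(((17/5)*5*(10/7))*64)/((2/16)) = 12434.29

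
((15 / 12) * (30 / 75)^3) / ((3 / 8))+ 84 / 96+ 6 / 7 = 1.95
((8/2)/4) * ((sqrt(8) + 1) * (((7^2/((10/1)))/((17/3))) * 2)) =147/85 + 294 * sqrt(2)/85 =6.62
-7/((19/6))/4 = -21/38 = -0.55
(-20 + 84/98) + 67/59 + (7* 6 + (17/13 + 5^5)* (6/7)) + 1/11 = 159682304/59059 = 2703.78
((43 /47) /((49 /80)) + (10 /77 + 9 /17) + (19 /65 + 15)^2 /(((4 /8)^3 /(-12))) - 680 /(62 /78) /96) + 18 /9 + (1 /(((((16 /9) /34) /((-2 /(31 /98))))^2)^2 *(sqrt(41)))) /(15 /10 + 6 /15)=-5066327623027609 /225623297900 + 15795015183450405 *sqrt(41) /5755382872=17550215.30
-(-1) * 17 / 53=17 / 53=0.32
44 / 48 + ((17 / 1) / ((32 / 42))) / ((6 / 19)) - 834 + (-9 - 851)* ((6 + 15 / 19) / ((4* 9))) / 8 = -1427647 / 1824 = -782.70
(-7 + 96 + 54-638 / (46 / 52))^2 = 176863401 / 529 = 334335.35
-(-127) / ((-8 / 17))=-269.88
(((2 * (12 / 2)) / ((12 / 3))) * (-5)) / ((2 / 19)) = -285 / 2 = -142.50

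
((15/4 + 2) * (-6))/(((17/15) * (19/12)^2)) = -74520/6137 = -12.14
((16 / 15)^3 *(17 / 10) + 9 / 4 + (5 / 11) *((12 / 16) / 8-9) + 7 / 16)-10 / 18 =872107 / 5940000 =0.15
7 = 7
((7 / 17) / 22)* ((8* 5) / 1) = 0.75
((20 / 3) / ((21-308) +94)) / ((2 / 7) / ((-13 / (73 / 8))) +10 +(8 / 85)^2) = -52598000 / 14935230309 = -0.00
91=91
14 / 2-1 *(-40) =47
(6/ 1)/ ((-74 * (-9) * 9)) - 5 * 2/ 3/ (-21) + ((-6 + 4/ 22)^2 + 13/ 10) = 298784839/ 8461530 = 35.31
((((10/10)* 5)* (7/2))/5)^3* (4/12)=343/24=14.29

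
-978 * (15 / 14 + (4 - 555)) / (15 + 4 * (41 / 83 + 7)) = 312479313 / 26131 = 11958.18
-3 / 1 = -3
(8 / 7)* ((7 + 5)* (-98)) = -1344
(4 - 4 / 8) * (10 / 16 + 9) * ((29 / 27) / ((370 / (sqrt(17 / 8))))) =15631 * sqrt(34) / 639360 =0.14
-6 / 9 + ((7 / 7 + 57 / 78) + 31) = 2501 / 78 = 32.06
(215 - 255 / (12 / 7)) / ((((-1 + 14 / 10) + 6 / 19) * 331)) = 25175 / 90032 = 0.28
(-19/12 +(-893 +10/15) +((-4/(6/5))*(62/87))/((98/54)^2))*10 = -3737564615/417774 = -8946.38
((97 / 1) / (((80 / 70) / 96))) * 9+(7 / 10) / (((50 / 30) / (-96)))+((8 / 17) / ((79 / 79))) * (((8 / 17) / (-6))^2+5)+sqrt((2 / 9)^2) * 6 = 81022533464 / 1105425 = 73295.37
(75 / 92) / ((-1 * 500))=-0.00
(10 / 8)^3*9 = 1125 / 64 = 17.58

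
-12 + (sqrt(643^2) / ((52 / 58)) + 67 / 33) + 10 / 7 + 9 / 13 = 4260317 / 6006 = 709.34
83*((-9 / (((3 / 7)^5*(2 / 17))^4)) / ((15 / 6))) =-553139379495756710648243 / 15496819560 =-35693735566458.17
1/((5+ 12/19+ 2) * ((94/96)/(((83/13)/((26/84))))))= 3179232/1151735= 2.76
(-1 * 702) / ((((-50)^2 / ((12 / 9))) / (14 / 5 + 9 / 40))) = -14157 / 12500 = -1.13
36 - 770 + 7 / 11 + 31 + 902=2196 / 11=199.64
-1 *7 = -7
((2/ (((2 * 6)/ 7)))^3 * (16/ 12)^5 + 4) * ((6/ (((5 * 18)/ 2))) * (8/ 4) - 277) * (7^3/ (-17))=99876231364/ 1673055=59696.92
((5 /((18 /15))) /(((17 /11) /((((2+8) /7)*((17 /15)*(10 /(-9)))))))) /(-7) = 2750 /3969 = 0.69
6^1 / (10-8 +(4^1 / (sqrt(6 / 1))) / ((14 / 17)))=882 / 5-357 * sqrt(6) / 5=1.51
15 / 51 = 5 / 17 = 0.29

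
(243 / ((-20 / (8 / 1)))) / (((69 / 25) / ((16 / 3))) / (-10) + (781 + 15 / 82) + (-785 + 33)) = -15940800 / 4777513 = -3.34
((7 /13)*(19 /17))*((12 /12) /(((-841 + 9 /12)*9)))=-532 /6685029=-0.00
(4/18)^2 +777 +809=128470/81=1586.05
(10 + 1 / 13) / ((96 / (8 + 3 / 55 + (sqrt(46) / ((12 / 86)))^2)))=307451629 / 1235520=248.84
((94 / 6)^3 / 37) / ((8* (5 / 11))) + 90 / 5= 1861333 / 39960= 46.58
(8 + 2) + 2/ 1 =12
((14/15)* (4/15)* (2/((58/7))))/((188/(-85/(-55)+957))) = 1033312/3373425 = 0.31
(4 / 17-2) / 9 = -10 / 51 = -0.20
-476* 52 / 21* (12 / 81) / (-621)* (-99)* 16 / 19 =-23.44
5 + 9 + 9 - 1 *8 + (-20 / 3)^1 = 25 / 3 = 8.33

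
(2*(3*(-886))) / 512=-1329 / 128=-10.38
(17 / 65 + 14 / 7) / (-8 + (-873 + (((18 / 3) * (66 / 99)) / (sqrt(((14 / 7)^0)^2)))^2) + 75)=-147 / 51350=-0.00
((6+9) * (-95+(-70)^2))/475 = 2883/19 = 151.74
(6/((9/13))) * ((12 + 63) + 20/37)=72670/111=654.68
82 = 82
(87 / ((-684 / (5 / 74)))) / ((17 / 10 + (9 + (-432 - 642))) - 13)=725 / 90796668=0.00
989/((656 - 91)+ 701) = 989/1266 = 0.78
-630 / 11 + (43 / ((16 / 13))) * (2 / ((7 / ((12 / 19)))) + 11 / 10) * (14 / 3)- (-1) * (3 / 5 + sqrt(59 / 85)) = sqrt(5015) / 85 + 7629043 / 50160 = 152.93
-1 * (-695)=695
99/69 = 33/23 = 1.43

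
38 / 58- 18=-503 / 29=-17.34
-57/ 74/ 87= -0.01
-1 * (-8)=8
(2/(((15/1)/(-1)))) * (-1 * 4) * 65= 104/3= 34.67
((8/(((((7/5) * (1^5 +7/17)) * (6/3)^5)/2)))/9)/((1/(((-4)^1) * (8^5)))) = -696320/189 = -3684.23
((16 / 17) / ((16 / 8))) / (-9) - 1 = -161 / 153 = -1.05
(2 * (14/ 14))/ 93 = 2/ 93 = 0.02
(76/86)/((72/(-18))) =-19/86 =-0.22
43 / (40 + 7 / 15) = 645 / 607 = 1.06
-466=-466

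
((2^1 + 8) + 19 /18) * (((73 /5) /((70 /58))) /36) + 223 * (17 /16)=54579991 /226800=240.65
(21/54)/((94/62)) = 217/846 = 0.26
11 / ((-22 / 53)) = -53 / 2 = -26.50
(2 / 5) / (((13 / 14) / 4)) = 112 / 65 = 1.72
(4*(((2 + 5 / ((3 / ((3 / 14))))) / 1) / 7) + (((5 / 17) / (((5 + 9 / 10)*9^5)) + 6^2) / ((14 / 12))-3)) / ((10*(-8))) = -28250872819 / 77388832080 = -0.37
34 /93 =0.37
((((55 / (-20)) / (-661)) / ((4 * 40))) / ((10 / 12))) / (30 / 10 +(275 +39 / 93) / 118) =20119 / 3439315200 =0.00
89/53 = 1.68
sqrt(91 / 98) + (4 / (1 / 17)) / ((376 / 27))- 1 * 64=-58.15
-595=-595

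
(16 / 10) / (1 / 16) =128 / 5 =25.60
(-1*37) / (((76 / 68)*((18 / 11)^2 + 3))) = -76109 / 13053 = -5.83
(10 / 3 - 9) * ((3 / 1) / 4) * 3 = -51 / 4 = -12.75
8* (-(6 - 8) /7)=16 /7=2.29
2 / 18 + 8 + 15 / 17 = 1376 / 153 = 8.99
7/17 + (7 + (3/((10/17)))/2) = 3387/340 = 9.96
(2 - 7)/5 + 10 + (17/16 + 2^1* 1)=193/16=12.06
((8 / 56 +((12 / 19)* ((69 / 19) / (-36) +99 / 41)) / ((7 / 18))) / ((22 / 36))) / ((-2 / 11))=-3637107 / 103607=-35.10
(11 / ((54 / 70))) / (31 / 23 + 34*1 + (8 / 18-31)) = 2.98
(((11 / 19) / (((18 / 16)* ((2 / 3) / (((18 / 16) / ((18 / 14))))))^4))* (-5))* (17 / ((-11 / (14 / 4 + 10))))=204085 / 1824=111.89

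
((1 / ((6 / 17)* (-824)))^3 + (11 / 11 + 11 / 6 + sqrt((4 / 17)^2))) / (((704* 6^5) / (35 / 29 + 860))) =5831364657872675 / 12079458119659290624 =0.00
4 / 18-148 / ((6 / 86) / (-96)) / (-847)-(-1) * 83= -1198429 / 7623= -157.21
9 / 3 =3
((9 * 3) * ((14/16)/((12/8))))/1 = 63/4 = 15.75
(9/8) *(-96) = -108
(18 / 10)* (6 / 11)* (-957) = -4698 / 5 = -939.60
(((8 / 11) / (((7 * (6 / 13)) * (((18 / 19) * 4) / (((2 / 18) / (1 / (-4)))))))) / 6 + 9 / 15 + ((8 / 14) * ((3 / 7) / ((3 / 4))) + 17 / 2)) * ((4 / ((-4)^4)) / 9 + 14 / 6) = 9959044699 / 452656512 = 22.00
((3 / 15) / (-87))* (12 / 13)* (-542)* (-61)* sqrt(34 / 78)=-46.32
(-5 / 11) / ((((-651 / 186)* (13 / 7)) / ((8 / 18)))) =40 / 1287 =0.03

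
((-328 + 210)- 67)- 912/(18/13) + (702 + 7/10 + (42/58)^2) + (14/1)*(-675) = -241966859/25230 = -9590.44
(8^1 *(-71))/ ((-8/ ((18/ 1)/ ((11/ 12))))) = 1394.18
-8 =-8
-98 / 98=-1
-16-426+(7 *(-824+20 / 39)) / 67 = -1379758 / 2613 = -528.04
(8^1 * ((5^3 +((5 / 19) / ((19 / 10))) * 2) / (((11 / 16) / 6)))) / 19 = 34732800 / 75449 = 460.35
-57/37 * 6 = -342/37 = -9.24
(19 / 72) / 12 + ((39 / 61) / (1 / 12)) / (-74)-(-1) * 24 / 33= 13848161 / 21450528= 0.65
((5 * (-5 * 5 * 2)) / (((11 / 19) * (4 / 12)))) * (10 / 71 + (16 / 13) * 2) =-34228500 / 10153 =-3371.27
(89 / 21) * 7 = 89 / 3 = 29.67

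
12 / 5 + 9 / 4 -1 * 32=-547 / 20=-27.35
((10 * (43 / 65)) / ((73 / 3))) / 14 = 129 / 6643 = 0.02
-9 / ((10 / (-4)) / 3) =54 / 5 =10.80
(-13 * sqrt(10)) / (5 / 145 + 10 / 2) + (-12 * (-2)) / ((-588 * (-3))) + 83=12203 / 147 - 377 * sqrt(10) / 146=74.85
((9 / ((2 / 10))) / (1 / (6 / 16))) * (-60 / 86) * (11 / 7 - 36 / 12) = 10125 / 602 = 16.82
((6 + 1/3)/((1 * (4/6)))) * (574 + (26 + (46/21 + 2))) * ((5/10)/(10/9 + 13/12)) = 723216/553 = 1307.80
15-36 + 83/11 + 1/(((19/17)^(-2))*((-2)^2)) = -167117/12716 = -13.14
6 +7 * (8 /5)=86 /5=17.20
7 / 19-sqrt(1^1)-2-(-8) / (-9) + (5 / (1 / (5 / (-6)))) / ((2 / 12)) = -28.52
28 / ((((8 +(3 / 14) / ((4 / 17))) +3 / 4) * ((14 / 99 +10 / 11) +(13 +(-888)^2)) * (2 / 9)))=698544 / 42234380627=0.00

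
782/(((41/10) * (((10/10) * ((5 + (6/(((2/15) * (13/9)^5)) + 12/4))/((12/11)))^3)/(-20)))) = -13833458497273756714214400/9725675333640806974381079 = -1.42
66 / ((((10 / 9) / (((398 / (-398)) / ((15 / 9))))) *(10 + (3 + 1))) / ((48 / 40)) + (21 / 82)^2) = -35946504 / 11731279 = -3.06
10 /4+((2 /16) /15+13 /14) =2887 /840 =3.44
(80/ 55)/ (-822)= -8/ 4521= -0.00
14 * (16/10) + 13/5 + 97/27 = 772/27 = 28.59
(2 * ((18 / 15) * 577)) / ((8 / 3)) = 5193 / 10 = 519.30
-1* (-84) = 84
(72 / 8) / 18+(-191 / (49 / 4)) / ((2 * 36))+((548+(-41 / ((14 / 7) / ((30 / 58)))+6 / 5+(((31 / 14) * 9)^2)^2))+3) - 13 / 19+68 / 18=16750832495051 / 105836080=158271.48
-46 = -46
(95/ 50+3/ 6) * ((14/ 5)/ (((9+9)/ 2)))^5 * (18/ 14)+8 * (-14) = -3826942672/ 34171875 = -111.99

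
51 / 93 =0.55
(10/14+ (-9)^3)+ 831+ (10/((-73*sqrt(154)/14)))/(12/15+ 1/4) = 102.57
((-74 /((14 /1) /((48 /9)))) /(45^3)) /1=-592 /1913625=-0.00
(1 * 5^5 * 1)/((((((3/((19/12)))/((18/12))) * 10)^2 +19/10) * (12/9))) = 16921875/1165718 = 14.52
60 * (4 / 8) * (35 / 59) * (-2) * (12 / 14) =-1800 / 59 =-30.51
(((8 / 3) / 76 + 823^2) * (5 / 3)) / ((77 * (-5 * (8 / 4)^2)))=-733.04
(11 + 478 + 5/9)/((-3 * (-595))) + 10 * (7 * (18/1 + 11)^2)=945750956/16065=58870.27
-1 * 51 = -51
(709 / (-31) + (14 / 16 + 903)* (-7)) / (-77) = 1574799 / 19096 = 82.47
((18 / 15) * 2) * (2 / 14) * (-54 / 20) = -162 / 175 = -0.93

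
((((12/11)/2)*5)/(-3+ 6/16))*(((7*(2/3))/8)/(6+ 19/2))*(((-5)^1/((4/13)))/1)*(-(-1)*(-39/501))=-8450/170841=-0.05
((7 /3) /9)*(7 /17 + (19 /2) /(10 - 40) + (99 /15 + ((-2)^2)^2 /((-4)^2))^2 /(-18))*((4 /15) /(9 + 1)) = -333487 /15491250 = -0.02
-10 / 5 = -2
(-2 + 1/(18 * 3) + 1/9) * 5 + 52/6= -37/54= -0.69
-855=-855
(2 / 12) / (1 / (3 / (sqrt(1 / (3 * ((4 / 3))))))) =1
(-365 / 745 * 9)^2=431649 / 22201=19.44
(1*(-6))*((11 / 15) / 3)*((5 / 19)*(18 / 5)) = -132 / 95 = -1.39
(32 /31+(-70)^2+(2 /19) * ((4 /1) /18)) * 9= 44109.50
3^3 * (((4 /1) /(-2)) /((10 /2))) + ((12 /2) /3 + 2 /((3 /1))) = -122 /15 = -8.13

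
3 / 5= 0.60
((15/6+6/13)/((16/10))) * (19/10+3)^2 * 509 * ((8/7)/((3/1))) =13443199/1560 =8617.44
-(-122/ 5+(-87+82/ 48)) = 13163/ 120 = 109.69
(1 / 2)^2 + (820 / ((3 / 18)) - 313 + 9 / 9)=18433 / 4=4608.25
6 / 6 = 1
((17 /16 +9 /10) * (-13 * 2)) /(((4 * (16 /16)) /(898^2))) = -10286691.02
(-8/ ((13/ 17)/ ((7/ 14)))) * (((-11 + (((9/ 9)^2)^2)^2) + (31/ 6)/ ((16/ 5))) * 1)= 13685/ 312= 43.86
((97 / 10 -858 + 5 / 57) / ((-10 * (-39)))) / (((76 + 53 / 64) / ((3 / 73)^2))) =-0.00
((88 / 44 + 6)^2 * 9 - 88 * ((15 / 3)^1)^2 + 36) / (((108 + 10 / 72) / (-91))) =1336.32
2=2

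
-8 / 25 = -0.32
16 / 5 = 3.20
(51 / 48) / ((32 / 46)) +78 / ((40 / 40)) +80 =40839 / 256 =159.53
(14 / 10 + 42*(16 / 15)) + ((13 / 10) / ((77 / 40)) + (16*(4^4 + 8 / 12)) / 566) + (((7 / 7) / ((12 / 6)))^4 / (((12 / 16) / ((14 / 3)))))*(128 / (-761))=40345455509 / 746232795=54.07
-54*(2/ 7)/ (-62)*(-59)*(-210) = 95580/ 31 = 3083.23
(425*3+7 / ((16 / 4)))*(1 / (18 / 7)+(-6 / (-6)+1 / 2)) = 86819 / 36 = 2411.64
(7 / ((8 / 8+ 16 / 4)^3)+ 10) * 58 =72906 / 125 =583.25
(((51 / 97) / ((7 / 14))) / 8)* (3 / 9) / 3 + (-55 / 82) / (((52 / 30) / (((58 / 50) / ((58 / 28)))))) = -125381 / 620412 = -0.20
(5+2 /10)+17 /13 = 423 /65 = 6.51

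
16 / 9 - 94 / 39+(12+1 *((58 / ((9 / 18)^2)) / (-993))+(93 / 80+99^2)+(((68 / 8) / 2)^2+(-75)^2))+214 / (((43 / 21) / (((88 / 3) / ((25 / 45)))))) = 20974.57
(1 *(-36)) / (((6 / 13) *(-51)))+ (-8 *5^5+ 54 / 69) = -9774096 / 391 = -24997.69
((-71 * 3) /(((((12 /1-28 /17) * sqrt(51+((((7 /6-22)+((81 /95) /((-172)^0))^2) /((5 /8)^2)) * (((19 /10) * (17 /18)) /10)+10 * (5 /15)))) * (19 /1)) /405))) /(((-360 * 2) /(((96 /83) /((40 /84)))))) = 153983025 * sqrt(20604360741) /100329500568176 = 0.22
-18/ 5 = -3.60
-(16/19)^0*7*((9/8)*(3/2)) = -189/16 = -11.81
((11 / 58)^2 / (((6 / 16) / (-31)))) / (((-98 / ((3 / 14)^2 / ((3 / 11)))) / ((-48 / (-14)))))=247566 / 14134687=0.02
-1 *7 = -7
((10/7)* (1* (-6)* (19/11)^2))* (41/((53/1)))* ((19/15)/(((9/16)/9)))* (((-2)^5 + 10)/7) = 35996032/28567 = 1260.06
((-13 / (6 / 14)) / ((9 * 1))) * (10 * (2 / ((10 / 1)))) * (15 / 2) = -455 / 9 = -50.56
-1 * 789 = -789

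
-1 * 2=-2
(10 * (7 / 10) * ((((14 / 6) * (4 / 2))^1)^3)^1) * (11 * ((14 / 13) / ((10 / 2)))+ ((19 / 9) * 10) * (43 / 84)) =444167164 / 47385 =9373.58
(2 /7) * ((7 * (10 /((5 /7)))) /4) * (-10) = -70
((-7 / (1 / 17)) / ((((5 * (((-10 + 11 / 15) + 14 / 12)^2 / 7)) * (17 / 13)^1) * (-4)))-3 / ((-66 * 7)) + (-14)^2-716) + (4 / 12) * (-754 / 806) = -16281909841 / 31322214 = -519.82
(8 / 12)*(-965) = -1930 / 3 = -643.33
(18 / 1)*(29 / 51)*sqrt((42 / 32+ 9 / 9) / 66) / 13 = 29*sqrt(2442) / 9724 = 0.15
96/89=1.08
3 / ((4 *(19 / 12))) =9 / 19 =0.47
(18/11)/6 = 3/11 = 0.27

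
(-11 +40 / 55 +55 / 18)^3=-2918076589 / 7762392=-375.92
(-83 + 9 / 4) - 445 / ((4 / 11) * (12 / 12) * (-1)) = 1143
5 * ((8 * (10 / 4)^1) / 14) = 7.14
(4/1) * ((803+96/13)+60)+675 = 54035/13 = 4156.54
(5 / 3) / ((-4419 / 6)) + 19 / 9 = 9319 / 4419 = 2.11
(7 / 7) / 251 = 1 / 251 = 0.00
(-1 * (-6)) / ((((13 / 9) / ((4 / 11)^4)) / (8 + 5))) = 13824 / 14641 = 0.94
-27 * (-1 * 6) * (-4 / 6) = -108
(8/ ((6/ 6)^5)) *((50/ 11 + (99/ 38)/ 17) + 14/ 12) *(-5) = -2500760/ 10659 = -234.61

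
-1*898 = -898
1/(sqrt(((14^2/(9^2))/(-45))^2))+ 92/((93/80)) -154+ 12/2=-916199/18228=-50.26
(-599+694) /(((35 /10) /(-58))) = -11020 /7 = -1574.29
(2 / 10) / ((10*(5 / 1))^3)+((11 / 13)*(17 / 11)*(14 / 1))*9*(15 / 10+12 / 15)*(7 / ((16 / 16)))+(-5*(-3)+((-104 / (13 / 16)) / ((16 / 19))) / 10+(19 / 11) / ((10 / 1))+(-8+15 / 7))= 1655966938501 / 625625000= 2646.90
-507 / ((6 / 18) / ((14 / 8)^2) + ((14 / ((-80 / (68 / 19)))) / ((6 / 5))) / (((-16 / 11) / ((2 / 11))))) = -45313632 / 15559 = -2912.37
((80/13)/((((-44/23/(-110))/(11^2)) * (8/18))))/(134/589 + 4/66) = 486838539/1456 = 334367.13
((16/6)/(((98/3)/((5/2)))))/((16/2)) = 5/196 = 0.03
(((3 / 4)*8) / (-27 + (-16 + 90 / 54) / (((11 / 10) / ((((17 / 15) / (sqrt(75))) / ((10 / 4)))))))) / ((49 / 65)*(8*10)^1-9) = -38701698750 / 8929924130033 + 564478200*sqrt(3) / 8929924130033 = -0.00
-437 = -437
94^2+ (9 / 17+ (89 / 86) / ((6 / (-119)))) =77333989 / 8772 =8816.00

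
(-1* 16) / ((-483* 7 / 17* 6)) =136 / 10143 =0.01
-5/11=-0.45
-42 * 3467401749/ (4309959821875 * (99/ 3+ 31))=-72815436729/ 137918714300000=-0.00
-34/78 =-17/39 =-0.44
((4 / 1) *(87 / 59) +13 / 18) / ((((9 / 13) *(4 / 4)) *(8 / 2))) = 91403 / 38232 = 2.39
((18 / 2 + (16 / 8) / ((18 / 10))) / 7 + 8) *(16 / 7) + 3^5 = 16669 / 63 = 264.59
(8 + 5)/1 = 13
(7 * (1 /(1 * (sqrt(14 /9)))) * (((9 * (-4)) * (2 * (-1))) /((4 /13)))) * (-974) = -341874 * sqrt(14) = -1279175.38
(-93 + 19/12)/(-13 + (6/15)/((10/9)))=27425/3792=7.23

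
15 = 15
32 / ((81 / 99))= 352 / 9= 39.11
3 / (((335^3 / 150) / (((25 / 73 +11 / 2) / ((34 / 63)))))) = 483651 / 3732468830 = 0.00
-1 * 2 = -2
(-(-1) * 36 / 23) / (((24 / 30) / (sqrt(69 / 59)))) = 45 * sqrt(4071) / 1357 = 2.12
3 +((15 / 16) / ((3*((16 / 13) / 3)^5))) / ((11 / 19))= 9124947033 / 184549376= 49.44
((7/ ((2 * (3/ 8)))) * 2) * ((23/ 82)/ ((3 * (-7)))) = -92/ 369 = -0.25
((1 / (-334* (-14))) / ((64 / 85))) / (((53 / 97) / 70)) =41225 / 1132928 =0.04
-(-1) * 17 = 17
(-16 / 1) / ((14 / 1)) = -8 / 7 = -1.14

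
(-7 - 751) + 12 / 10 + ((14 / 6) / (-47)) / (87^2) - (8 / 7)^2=-198222847259 / 261471105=-758.11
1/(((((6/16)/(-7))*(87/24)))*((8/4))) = -224/87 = -2.57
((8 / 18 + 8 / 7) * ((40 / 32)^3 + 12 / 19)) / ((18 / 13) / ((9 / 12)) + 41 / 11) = 1605175 / 2180592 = 0.74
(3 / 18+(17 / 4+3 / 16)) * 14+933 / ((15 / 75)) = 113507 / 24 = 4729.46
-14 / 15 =-0.93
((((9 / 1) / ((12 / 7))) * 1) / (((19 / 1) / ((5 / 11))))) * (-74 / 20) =-777 / 1672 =-0.46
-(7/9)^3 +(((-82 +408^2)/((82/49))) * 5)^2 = 302839406650079642/1225449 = 247125263189.31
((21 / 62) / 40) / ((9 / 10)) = 7 / 744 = 0.01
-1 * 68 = -68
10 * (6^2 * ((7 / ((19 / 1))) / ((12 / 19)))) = 210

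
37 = 37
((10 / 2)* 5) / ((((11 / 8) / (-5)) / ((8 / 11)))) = -8000 / 121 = -66.12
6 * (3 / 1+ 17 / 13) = 336 / 13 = 25.85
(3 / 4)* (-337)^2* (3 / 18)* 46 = 2612087 / 4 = 653021.75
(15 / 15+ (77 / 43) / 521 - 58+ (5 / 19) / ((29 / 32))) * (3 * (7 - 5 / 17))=-12599714052 / 11044679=-1140.79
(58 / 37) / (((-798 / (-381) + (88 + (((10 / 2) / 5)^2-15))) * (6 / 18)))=0.06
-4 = -4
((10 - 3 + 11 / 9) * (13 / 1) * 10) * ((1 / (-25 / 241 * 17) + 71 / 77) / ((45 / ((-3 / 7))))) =-22353032 / 6185025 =-3.61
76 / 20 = 19 / 5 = 3.80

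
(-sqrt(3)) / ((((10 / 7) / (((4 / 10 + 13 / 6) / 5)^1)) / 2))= -539* sqrt(3) / 750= -1.24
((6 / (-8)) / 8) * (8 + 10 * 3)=-57 / 16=-3.56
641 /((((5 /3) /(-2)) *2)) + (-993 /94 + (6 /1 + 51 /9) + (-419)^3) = -103720223921 /1410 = -73560442.50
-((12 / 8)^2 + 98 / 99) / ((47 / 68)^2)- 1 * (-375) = 368.22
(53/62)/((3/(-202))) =-5353/93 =-57.56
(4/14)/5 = 0.06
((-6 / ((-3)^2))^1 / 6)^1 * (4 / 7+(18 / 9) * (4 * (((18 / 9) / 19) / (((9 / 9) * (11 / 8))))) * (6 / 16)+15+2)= -8681 / 4389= -1.98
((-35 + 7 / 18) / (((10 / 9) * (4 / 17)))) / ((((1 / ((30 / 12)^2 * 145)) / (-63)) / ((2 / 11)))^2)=-110475018871875 / 7744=-14265885701.43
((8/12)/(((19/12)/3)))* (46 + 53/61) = 68616/1159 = 59.20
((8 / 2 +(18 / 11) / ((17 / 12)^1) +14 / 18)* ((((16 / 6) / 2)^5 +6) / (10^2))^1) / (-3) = -145781 / 721710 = -0.20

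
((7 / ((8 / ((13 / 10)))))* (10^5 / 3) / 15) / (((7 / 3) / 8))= 26000 / 3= 8666.67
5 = 5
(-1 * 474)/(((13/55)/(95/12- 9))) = 4345/2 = 2172.50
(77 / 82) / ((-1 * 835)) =-77 / 68470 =-0.00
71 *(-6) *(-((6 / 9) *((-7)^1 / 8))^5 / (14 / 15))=-30.83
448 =448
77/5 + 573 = 2942/5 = 588.40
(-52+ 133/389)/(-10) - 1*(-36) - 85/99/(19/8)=59713747/1463418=40.80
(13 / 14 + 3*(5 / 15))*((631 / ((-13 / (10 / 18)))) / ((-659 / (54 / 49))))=255555 / 2938481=0.09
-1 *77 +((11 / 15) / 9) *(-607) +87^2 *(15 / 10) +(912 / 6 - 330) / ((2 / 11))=2766971 / 270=10248.04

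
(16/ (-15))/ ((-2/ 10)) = 16/ 3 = 5.33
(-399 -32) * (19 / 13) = -8189 / 13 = -629.92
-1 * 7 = -7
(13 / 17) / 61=0.01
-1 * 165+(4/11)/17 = -30851/187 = -164.98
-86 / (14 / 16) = -688 / 7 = -98.29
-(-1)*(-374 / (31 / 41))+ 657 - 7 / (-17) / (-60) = 162.35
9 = 9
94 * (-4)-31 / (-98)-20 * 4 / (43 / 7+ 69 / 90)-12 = -56774243 / 142198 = -399.26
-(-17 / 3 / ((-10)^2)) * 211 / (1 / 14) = 25109 / 150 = 167.39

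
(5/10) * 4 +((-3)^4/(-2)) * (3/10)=-203/20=-10.15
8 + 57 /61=545 /61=8.93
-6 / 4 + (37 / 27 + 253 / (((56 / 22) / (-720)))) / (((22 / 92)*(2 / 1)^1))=-622161803 / 4158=-149630.06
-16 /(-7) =16 /7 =2.29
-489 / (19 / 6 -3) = -2934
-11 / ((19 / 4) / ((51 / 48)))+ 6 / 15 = -783 / 380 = -2.06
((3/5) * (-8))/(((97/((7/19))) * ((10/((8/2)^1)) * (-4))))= 84/46075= 0.00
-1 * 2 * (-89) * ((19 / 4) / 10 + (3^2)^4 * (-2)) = -46712629 / 20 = -2335631.45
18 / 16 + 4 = 41 / 8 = 5.12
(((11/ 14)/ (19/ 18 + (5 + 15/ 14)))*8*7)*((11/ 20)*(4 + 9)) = 99099/ 2245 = 44.14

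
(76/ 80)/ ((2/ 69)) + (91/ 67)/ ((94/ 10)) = 4146539/ 125960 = 32.92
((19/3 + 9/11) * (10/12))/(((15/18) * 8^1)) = 59/66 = 0.89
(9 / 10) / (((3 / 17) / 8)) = 204 / 5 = 40.80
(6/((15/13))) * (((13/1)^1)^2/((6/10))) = 4394/3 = 1464.67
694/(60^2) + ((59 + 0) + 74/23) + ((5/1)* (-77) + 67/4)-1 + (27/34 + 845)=379316027/703800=538.95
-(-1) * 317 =317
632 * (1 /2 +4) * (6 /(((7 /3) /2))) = 102384 /7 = 14626.29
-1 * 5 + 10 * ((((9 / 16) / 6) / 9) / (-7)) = -5.01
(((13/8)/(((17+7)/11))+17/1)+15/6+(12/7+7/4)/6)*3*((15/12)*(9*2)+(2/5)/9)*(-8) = -11356313/1008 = -11266.18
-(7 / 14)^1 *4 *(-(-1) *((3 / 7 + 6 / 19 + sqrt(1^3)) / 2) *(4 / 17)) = -928 / 2261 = -0.41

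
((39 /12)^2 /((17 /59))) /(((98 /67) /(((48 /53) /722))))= 2004171 /63751156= 0.03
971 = 971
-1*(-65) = 65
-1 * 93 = -93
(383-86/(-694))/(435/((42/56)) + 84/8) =0.65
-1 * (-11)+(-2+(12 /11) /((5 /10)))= 123 /11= 11.18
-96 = -96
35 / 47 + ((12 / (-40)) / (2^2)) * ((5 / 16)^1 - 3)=28463 / 30080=0.95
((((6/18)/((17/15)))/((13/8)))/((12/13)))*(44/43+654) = 128.44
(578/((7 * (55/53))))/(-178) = -15317/34265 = -0.45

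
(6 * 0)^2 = 0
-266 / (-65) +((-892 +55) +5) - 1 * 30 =-55764 / 65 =-857.91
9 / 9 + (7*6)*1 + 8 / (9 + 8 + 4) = 911 / 21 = 43.38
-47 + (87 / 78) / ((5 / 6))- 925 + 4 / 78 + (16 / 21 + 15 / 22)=-9701357 / 10010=-969.17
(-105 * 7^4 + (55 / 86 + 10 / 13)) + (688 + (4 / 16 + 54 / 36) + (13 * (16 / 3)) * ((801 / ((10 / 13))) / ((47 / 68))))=-77221021783 / 525460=-146958.90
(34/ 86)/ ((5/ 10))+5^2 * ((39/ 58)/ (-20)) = -497/ 9976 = -0.05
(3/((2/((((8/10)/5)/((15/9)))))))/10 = 9/625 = 0.01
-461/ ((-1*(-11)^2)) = 461/ 121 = 3.81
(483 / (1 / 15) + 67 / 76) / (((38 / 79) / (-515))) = -22404700595 / 2888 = -7757860.32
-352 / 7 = -50.29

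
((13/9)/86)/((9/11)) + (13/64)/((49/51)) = 2533453/10922688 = 0.23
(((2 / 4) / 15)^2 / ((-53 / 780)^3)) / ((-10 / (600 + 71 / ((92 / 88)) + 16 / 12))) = 811624528 / 3424171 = 237.03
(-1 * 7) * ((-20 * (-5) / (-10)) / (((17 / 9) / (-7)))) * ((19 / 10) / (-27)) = 931 / 51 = 18.25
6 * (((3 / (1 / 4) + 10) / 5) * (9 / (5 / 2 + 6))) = 2376 / 85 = 27.95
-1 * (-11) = 11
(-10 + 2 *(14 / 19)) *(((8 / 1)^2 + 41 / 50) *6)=-1575126 / 475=-3316.05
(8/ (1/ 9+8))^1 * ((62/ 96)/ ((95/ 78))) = 3627/ 6935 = 0.52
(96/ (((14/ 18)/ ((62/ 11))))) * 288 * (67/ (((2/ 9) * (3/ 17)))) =26358027264/ 77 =342312042.39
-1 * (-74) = 74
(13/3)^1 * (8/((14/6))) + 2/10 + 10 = 877/35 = 25.06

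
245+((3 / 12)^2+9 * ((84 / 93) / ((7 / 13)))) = 129039 / 496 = 260.16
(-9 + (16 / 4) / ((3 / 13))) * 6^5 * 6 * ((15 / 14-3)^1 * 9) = -47239200 / 7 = -6748457.14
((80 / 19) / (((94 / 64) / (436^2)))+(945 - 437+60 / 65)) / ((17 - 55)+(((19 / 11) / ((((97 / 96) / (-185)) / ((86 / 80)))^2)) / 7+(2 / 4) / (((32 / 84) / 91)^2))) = 587226774296988672 / 40965167312280341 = 14.33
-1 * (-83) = 83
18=18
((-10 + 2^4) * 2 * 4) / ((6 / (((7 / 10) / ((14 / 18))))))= 36 / 5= 7.20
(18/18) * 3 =3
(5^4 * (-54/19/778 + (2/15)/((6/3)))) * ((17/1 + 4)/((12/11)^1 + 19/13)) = 174824650/539543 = 324.02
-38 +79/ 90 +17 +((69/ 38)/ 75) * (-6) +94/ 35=-1052269/ 59850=-17.58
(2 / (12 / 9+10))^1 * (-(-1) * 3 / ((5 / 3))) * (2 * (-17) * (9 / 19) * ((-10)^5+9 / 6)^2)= -9719708402187 / 190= -51156360011.51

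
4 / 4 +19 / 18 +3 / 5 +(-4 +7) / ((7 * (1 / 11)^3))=361043 / 630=573.08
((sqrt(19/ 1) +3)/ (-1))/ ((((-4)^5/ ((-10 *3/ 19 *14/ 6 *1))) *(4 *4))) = -0.00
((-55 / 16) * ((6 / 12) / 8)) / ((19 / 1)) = -55 / 4864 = -0.01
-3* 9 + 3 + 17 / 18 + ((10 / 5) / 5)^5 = -1296299 / 56250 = -23.05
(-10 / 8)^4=625 / 256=2.44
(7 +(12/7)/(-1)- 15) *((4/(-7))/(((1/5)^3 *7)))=34000/343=99.13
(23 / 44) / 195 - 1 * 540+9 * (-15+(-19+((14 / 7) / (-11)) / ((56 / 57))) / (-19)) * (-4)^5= 701032531 / 5460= 128394.24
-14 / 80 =-7 / 40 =-0.18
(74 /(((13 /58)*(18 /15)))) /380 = 1073 /1482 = 0.72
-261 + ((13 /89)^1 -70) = -330.85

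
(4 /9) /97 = 4 /873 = 0.00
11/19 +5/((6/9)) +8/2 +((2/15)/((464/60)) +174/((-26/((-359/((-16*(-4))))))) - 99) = -49.36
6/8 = 3/4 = 0.75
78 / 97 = 0.80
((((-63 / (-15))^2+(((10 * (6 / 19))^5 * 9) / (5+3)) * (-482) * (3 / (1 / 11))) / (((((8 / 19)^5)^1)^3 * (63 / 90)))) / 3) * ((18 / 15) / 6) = -710923962220414535144650047 / 3078632557772800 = -230921991786.74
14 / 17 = 0.82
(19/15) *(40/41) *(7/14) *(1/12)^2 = 0.00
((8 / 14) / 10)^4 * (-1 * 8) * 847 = -15488 / 214375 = -0.07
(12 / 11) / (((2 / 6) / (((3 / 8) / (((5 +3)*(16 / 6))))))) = 0.06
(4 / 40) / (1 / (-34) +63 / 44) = 374 / 5245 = 0.07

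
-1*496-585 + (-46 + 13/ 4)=-4495/ 4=-1123.75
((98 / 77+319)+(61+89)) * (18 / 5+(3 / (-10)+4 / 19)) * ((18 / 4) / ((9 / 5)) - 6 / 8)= 24152737 / 8360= 2889.08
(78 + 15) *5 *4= 1860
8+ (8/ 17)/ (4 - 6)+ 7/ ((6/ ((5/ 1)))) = 1387/ 102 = 13.60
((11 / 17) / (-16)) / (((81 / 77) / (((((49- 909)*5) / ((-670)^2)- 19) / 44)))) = 3285359 / 197803296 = 0.02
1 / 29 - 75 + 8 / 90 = -97714 / 1305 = -74.88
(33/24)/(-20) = -11/160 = -0.07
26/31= 0.84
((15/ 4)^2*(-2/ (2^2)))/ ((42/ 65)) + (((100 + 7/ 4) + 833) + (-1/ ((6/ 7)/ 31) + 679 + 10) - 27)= 2082799/ 1344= 1549.70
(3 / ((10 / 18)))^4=531441 / 625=850.31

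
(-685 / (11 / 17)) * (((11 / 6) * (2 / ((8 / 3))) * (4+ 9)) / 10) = -30277 / 16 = -1892.31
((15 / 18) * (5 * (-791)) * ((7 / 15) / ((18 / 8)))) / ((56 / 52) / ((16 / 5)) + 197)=-5758480 / 1662363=-3.46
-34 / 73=-0.47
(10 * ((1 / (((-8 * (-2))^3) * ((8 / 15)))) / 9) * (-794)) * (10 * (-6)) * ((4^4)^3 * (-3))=-1219584000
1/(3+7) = 1/10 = 0.10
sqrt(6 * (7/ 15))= 1.67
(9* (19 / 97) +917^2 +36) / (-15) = -81569896 / 1455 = -56061.78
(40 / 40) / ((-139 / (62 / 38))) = -31 / 2641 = -0.01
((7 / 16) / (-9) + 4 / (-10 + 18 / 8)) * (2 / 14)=-2521 / 31248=-0.08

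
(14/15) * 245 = 686/3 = 228.67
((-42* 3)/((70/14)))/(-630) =1/25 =0.04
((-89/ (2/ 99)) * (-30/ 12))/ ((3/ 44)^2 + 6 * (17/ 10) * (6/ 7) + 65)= 746291700/ 4997131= 149.34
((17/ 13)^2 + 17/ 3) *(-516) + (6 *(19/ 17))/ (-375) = -3806.41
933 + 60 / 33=934.82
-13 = -13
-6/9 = -2/3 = -0.67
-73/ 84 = -0.87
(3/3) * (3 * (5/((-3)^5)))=-5/81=-0.06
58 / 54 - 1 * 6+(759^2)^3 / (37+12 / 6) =1720652480153453240 / 351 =4902143818101006.38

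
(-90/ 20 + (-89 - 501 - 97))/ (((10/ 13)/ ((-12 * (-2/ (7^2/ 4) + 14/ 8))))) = 16774407/ 980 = 17116.74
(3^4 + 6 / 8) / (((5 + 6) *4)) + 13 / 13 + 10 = 2263 / 176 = 12.86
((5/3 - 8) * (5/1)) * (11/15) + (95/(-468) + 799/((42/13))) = 733445/3276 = 223.88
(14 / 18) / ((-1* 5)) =-7 / 45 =-0.16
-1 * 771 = -771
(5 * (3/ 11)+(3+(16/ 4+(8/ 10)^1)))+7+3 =1054/ 55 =19.16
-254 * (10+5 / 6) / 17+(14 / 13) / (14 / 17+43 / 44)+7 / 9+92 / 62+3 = -4318928051 / 27684891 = -156.00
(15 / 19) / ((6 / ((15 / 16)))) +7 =4331 / 608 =7.12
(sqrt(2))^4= 4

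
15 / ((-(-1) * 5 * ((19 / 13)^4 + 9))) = 85683 / 387370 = 0.22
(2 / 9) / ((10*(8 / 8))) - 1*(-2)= 91 / 45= 2.02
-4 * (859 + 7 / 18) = -30938 / 9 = -3437.56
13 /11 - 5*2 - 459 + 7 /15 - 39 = -83548 /165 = -506.35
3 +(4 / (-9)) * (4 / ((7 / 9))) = 5 / 7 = 0.71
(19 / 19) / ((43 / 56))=56 / 43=1.30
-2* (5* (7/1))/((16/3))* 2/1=-105/4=-26.25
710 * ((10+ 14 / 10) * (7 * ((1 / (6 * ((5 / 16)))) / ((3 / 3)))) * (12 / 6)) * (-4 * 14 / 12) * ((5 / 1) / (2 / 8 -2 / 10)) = -84609280 / 3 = -28203093.33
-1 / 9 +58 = 521 / 9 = 57.89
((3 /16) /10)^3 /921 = 0.00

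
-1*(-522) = 522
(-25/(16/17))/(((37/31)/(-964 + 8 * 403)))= -7443875/148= -50296.45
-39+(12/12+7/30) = -1133/30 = -37.77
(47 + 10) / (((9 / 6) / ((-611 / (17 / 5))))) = -116090 / 17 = -6828.82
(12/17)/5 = 12/85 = 0.14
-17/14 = -1.21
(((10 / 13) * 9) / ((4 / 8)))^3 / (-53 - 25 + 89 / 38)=-1772928 / 50531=-35.09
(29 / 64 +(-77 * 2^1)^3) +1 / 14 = -1636214037 / 448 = -3652263.48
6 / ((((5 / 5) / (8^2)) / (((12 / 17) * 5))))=23040 / 17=1355.29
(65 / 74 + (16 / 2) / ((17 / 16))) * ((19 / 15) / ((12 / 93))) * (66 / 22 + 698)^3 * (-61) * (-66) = 1439973080278703663 / 12580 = 114465268702599.66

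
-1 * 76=-76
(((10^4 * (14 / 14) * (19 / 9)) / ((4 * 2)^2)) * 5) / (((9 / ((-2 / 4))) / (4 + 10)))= -415625 / 324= -1282.79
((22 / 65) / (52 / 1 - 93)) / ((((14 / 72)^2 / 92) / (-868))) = 325264896 / 18655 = 17435.80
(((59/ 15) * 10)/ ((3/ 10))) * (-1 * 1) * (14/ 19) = -16520/ 171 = -96.61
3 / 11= 0.27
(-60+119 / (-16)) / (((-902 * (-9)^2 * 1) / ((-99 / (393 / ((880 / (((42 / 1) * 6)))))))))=-59345 / 73088568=-0.00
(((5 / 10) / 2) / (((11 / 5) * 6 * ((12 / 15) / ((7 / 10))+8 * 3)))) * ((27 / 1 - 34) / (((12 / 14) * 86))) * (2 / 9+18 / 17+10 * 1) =-1480045 / 1834119936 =-0.00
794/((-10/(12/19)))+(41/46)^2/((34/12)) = -85206219/1708670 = -49.87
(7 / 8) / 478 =7 / 3824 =0.00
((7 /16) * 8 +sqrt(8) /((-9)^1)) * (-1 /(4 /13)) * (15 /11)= -1365 /88 +65 * sqrt(2) /66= -14.12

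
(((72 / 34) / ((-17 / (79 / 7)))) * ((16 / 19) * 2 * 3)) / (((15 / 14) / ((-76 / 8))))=91008 / 1445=62.98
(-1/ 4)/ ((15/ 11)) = -11/ 60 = -0.18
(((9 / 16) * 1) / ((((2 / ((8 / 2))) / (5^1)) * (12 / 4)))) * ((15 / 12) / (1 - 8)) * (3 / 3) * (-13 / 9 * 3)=325 / 224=1.45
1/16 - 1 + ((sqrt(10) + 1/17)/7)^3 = -0.84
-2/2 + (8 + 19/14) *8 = 517/7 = 73.86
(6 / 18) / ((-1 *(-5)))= 1 / 15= 0.07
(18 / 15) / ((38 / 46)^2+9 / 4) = 12696 / 31025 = 0.41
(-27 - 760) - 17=-804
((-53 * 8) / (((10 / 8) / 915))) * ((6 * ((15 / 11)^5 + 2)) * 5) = -62524763.00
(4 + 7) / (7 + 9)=11 / 16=0.69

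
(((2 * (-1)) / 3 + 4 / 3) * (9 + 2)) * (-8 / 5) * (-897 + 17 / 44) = 10520.27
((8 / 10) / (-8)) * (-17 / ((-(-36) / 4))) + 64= 64.19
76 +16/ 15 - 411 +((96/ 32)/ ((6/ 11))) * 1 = -9853/ 30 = -328.43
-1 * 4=-4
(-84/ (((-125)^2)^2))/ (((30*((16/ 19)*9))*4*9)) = -133/ 3164062500000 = -0.00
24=24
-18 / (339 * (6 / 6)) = -6 / 113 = -0.05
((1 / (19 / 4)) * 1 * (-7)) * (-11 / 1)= 308 / 19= 16.21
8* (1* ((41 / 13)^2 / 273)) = 13448 / 46137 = 0.29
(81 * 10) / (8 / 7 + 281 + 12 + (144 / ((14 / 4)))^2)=39690 / 97357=0.41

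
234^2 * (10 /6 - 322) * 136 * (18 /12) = -3578195088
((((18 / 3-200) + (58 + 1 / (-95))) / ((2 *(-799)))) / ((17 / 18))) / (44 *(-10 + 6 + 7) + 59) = 116289 / 246463535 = 0.00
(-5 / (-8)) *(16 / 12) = 5 / 6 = 0.83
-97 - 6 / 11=-1073 / 11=-97.55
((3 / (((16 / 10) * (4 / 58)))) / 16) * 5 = 2175 / 256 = 8.50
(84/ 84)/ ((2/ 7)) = 7/ 2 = 3.50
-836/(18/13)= -5434/9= -603.78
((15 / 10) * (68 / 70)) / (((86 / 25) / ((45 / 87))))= 3825 / 17458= 0.22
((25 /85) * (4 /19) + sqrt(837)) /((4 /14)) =70 /323 + 21 * sqrt(93) /2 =101.48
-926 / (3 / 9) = -2778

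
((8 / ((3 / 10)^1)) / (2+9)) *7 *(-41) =-22960 / 33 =-695.76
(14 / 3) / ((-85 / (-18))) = 84 / 85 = 0.99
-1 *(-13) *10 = 130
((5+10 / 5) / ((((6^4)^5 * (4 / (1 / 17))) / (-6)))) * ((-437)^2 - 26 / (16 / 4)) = -2673475 / 82872924641427456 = -0.00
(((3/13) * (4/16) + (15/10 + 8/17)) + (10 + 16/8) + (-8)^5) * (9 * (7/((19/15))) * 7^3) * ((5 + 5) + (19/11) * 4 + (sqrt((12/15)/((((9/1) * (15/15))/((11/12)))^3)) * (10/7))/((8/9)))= -872820849337605/92378-546226850015 * sqrt(165)/268736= -9474471633.88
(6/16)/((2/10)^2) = 75/8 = 9.38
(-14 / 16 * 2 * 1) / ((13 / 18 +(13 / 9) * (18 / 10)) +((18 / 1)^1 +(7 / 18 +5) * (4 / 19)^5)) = -0.08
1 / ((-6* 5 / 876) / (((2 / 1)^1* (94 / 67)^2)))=-2580112 / 22445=-114.95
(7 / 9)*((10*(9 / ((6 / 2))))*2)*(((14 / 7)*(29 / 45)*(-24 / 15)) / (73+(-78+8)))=-12992 / 405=-32.08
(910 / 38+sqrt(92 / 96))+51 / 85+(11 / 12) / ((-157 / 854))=20.54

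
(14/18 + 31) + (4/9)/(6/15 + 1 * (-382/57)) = 128129/4041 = 31.71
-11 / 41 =-0.27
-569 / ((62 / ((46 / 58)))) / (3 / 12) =-26174 / 899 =-29.11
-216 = -216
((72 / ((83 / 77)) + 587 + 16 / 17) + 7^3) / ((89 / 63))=88691778 / 125579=706.26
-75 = -75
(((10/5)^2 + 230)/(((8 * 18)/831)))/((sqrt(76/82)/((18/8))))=97227 * sqrt(1558)/1216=3156.00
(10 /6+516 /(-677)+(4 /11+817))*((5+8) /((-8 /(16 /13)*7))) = -233.79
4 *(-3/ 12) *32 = -32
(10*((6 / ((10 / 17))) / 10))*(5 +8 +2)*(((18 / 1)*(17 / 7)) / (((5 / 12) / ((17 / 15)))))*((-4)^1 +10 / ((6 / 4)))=8489664 / 175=48512.37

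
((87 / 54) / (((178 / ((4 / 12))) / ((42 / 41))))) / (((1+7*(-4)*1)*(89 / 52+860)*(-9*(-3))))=-5278 / 1072776257001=-0.00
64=64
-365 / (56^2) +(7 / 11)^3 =589833 / 4174016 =0.14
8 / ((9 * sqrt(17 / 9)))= 8 * sqrt(17) / 51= 0.65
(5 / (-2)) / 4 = -5 / 8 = -0.62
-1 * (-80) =80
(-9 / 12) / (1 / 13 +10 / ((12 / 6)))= -13 / 88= -0.15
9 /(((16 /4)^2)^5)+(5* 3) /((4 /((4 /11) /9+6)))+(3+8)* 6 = 3067609385 /34603008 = 88.65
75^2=5625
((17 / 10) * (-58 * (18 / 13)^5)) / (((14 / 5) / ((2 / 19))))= -18.86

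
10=10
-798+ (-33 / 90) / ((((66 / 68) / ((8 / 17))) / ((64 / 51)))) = -1831922 / 2295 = -798.22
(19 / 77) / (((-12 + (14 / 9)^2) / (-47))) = 72333 / 59752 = 1.21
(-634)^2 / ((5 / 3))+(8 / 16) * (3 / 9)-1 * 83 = 7232723 / 30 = 241090.77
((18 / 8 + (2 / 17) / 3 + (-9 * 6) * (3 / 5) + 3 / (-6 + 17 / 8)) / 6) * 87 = -447.83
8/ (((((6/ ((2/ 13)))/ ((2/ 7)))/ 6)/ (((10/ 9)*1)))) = 320/ 819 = 0.39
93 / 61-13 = -700 / 61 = -11.48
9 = 9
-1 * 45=-45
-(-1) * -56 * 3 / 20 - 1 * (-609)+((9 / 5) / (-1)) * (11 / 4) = 11913 / 20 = 595.65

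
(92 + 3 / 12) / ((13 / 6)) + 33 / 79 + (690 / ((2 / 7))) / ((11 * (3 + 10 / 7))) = 64836921 / 700414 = 92.57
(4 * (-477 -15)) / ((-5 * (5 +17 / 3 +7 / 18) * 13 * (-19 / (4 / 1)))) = -141696 / 245765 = -0.58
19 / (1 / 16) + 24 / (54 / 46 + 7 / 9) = 31946 / 101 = 316.30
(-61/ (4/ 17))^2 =1075369/ 16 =67210.56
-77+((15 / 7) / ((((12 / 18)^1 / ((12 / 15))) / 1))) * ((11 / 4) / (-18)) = -2167 / 28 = -77.39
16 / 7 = 2.29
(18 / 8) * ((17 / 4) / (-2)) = -153 / 32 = -4.78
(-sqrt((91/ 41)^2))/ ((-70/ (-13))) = -169/ 410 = -0.41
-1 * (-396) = 396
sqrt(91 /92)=sqrt(2093) /46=0.99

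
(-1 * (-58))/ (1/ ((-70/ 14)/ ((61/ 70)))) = -20300/ 61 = -332.79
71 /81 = 0.88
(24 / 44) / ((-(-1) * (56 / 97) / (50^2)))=181875 / 77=2362.01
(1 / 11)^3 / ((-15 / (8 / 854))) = -4 / 8525055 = -0.00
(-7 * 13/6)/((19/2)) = -1.60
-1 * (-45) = 45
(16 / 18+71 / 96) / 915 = 469 / 263520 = 0.00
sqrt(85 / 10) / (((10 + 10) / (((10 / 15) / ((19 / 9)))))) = 3 *sqrt(34) / 380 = 0.05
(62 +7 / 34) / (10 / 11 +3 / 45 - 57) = -348975 / 314296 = -1.11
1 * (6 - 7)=-1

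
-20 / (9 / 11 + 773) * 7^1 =-55 / 304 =-0.18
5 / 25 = 1 / 5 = 0.20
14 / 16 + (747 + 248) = 7967 / 8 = 995.88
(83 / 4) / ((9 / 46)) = 1909 / 18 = 106.06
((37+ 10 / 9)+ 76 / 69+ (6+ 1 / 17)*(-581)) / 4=-3062378 / 3519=-870.24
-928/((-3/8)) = 7424/3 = 2474.67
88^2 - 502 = 7242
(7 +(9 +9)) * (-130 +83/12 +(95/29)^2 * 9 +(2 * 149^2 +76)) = 11215112975/10092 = 1111287.45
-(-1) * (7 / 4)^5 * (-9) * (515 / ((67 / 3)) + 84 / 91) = -3159732807 / 891904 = -3542.68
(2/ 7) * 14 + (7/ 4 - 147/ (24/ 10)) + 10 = -91/ 2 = -45.50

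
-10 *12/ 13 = -120/ 13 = -9.23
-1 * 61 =-61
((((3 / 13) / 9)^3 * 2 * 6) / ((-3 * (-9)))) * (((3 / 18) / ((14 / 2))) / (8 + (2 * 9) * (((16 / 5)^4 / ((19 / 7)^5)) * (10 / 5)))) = 1547561875 / 291679577417103876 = 0.00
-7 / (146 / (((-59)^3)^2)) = -295263735487 / 146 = -2022354352.65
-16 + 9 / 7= -103 / 7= -14.71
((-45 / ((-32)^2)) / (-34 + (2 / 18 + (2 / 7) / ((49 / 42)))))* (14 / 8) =138915 / 60772352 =0.00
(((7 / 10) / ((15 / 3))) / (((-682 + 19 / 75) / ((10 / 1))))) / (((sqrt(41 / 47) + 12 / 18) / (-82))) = -2428020 / 9254711 + 77490 * sqrt(1927) / 9254711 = 0.11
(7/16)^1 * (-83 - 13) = -42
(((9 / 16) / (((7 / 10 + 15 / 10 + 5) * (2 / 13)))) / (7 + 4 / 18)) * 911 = 8199 / 128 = 64.05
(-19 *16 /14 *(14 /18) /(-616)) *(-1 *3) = -19 /231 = -0.08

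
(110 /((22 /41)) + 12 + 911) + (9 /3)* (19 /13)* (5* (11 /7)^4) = 39380949 /31213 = 1261.68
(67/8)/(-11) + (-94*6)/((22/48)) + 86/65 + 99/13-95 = -7535347/5720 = -1317.37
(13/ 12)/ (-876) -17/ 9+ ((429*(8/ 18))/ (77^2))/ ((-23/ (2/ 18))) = -1.89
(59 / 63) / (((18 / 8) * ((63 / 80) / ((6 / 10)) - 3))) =-3776 / 15309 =-0.25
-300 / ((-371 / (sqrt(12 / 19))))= 600 * sqrt(57) / 7049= 0.64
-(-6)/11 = 6/11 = 0.55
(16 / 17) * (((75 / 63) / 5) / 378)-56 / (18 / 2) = -419792 / 67473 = -6.22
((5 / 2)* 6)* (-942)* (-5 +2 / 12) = 68295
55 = 55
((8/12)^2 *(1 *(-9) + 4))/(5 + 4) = -20/81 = -0.25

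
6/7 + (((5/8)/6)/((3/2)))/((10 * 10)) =8647/10080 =0.86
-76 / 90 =-38 / 45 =-0.84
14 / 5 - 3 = -1 / 5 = -0.20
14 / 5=2.80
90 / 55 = 1.64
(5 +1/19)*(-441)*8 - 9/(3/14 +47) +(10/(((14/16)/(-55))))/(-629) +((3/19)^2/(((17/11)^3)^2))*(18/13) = -345678007298546966276/19393013779859083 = -17824.87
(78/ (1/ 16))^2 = 1557504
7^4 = 2401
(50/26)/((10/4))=10/13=0.77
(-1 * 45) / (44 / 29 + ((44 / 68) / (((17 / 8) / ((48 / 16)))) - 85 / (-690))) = -17.62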